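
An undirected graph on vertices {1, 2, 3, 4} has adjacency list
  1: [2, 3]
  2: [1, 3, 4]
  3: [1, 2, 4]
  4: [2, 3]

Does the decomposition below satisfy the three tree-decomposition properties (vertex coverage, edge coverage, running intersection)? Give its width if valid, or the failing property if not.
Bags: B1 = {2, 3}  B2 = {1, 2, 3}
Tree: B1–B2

A tree decomposition must satisfy three properties: every vertex lies in some bag; for every edge, both endpoints lie together in some bag; and for every vertex, the bags containing it form a connected subtree. Here vertex 4 appears in no bag, so the decomposition is invalid.

No — vertex 4 appears in no bag.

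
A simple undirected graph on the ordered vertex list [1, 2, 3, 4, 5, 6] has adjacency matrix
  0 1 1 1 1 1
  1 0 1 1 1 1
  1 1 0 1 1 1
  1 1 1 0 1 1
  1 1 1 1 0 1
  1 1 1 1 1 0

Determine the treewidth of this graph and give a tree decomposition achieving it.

With just one bag of size 6, the width is 6 − 1 = 5, so tw(G) ≤ 5. On the other hand G contains the 6-clique {1, 2, 3, 4, 5, 6}. A clique must lie in a single bag of any decomposition, so no decomposition can have width below 5. Combining the bounds, tw(G) = 5.

Treewidth 5.
One such decomposition:
Bags: B1 = {1, 2, 3, 4, 5, 6}
Tree: (single bag)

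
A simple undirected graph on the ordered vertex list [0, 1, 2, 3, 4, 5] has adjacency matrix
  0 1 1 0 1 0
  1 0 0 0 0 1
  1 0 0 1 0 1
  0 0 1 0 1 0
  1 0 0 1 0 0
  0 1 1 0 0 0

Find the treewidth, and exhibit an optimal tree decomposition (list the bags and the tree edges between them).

Treewidth 2.
One such decomposition:
Bags: B1 = {2, 3, 4}  B2 = {0, 2, 4}  B3 = {0, 2, 5}  B4 = {0, 1, 5}
Tree: B1–B2, B2–B3, B3–B4

The largest bag has 3 vertices, giving width 2; this decomposition certifies tw(G) ≤ 2. For the lower bound, G contains the cycle 3–4–0–2–3, so G is not a forest; only forests have treewidth ≤ 1, hence tw(G) ≥ 2. Combining the bounds, tw(G) = 2.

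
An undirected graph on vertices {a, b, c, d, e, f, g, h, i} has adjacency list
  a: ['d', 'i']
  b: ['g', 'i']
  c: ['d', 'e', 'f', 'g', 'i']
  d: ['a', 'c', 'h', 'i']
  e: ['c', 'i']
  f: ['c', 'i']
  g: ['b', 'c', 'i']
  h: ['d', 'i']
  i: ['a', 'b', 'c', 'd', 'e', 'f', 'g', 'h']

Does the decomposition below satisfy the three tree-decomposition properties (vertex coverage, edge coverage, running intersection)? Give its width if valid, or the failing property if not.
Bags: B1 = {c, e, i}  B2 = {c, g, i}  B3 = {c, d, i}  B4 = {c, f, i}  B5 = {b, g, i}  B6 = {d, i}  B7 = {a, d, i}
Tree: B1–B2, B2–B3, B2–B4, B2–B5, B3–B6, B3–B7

No — vertex h appears in no bag.

A tree decomposition must satisfy three properties: every vertex lies in some bag; for every edge, both endpoints lie together in some bag; and for every vertex, the bags containing it form a connected subtree. Here vertex h appears in no bag, so the decomposition is invalid.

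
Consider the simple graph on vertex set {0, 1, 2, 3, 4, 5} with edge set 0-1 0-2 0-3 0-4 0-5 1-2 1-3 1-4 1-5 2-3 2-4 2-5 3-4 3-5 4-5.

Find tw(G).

5

A width-5 tree decomposition is:
Bags: B1 = {0, 1, 2, 3, 4, 5}
Tree: (single bag)
With just one bag of size 6, the width is 6 − 1 = 5, so tw(G) ≤ 5. Conversely, {0, 1, 2, 3, 4, 5} is a clique of size 6, and the vertices of any clique must share a bag in every tree decomposition; so some bag has ≥ 6 vertices and tw(G) ≥ 5. The upper and lower bounds meet at 5, so that is the treewidth.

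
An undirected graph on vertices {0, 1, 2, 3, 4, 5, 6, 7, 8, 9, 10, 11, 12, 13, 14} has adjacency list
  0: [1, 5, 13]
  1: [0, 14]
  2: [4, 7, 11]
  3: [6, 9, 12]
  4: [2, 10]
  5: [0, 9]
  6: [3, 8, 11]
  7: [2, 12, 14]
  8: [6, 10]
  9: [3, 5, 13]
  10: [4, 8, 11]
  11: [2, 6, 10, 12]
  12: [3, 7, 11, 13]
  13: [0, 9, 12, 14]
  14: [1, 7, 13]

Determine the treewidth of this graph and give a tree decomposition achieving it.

Each bag holds 4 vertices, so the decomposition has width 3, which upper-bounds the treewidth. For the lower bound: the 4 vertex sets {0,1,5}, {9}, {13}, {3,7,12,14} are disjoint, each induces a connected subgraph, and every pair is joined by at least one edge of G. Contracting each set to a single vertex therefore yields K_{4} as a minor, and since treewidth is minor-monotone, tw(G) ≥ tw(K_{4}) = 3. The upper and lower bounds meet at 3, so that is the treewidth.

Treewidth 3.
One optimal decomposition is:
Bags: B1 = {0, 1, 5, 9}  B2 = {0, 1, 9, 13}  B3 = {1, 9, 13, 14}  B4 = {3, 9, 13, 14}  B5 = {3, 12, 13, 14}  B6 = {3, 7, 12, 14}  B7 = {3, 6, 7, 12}  B8 = {6, 7, 11, 12}  B9 = {2, 6, 7, 11}  B10 = {2, 6, 8, 11}  B11 = {2, 8, 10, 11}  B12 = {2, 4, 8, 10}
Tree: B1–B2, B2–B3, B3–B4, B4–B5, B5–B6, B6–B7, B7–B8, B8–B9, B9–B10, B10–B11, B11–B12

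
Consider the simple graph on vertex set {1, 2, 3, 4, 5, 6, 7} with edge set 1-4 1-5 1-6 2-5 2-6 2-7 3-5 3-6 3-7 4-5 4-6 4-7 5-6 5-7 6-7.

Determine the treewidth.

A width-3 tree decomposition is:
Bags: B1 = {4, 5, 6, 7}  B2 = {3, 5, 6, 7}  B3 = {2, 5, 6, 7}  B4 = {1, 4, 5, 6}
Tree: B1–B2, B1–B3, B1–B4
The largest bag has 4 vertices, giving width 3; this decomposition certifies tw(G) ≤ 3. For the lower bound, the 4 vertices {1, 4, 5, 6} are pairwise adjacent, and any tree decomposition puts a clique entirely inside one bag — forcing width ≥ 3. Therefore the treewidth is 3.

3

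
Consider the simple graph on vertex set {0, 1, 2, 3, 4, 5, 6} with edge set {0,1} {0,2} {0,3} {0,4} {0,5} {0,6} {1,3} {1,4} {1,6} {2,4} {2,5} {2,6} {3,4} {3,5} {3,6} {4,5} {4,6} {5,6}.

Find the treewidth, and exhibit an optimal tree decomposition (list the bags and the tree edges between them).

Treewidth 4.
One optimal decomposition is:
Bags: B1 = {0, 2, 4, 5, 6}  B2 = {0, 3, 4, 5, 6}  B3 = {0, 1, 3, 4, 6}
Tree: B1–B2, B2–B3

Each bag holds 5 vertices, so the decomposition has width 4, which upper-bounds the treewidth. On the other hand G contains the 5-clique {0, 2, 4, 5, 6}. A clique must lie in a single bag of any decomposition, so no decomposition can have width below 4. The upper and lower bounds meet at 4, so that is the treewidth.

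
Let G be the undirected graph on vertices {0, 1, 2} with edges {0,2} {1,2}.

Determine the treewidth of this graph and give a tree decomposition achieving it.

The largest bag has 2 vertices, giving width 1; this decomposition certifies tw(G) ≤ 1. Since G has at least one edge (e.g. 0–2), it is not an edgeless graph, so tw(G) ≥ 1. Combining the bounds, tw(G) = 1.

Treewidth 1.
One such decomposition:
Bags: B1 = {0, 2}  B2 = {1, 2}
Tree: B1–B2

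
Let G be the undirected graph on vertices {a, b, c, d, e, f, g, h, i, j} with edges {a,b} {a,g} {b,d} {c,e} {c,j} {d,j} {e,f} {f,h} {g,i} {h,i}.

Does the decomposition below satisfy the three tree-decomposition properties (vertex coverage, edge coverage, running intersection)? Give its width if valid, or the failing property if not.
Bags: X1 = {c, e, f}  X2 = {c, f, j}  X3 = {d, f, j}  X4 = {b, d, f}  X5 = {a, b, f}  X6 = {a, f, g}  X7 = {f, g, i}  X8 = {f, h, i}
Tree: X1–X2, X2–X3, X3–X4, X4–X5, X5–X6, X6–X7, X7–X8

Every vertex of G appears in some bag (union = {a, b, c, d, e, f, g, h, i, j}); every edge is covered by a bag; and for each vertex v the set of bags containing v is connected in the bag tree. The decomposition is therefore valid. The largest bag has 3 vertices, so the width is 2.

Yes; width 2.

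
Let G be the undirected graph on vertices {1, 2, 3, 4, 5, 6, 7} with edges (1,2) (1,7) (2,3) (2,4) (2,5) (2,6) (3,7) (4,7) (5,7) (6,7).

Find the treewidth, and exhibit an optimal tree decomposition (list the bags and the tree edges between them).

The largest bag has 3 vertices, giving width 2; this decomposition certifies tw(G) ≤ 2. For the lower bound, G contains the cycle 2–1–7–4–2, so G is not a forest; only forests have treewidth ≤ 1, hence tw(G) ≥ 2. Hence tw(G) = 2 exactly.

Treewidth 2.
One such decomposition:
Bags: B1 = {1, 2, 7}  B2 = {2, 4, 7}  B3 = {2, 6, 7}  B4 = {2, 5, 7}  B5 = {2, 3, 7}
Tree: B1–B2, B2–B3, B3–B4, B4–B5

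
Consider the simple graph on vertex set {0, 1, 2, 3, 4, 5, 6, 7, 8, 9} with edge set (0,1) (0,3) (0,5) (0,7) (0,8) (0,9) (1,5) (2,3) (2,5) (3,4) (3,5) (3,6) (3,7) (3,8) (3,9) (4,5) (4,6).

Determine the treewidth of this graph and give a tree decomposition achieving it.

Treewidth 2.
One optimal decomposition is:
Bags: B1 = {0, 3, 8}  B2 = {0, 3, 5}  B3 = {3, 4, 5}  B4 = {0, 3, 7}  B5 = {0, 1, 5}  B6 = {2, 3, 5}  B7 = {0, 3, 9}  B8 = {3, 4, 6}
Tree: B1–B2, B2–B3, B2–B4, B2–B5, B3–B6, B1–B7, B3–B8

Every bag has size at most 3, so the width is 3 − 1 = 2 and tw(G) ≤ 2. Conversely, {0, 1, 5} is a clique of size 3, and the vertices of any clique must share a bag in every tree decomposition; so some bag has ≥ 3 vertices and tw(G) ≥ 2. The upper and lower bounds meet at 2, so that is the treewidth.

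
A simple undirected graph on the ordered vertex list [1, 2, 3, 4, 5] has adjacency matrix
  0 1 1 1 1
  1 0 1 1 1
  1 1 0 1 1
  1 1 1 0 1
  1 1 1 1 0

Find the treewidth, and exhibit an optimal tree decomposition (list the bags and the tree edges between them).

A single bag containing all 5 vertices is trivially a valid decomposition of width 4. For the lower bound, the 5 vertices {1, 2, 3, 4, 5} are pairwise adjacent, and any tree decomposition puts a clique entirely inside one bag — forcing width ≥ 4. The upper and lower bounds meet at 4, so that is the treewidth.

Treewidth 4.
One optimal decomposition is:
Bags: B1 = {1, 2, 3, 4, 5}
Tree: (single bag)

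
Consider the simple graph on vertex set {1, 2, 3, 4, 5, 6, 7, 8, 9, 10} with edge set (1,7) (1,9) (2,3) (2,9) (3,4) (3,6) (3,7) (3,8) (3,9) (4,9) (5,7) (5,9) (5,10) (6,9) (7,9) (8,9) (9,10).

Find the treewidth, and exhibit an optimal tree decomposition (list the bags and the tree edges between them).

The largest bag has 3 vertices, giving width 2; this decomposition certifies tw(G) ≤ 2. On the other hand G contains the 3-clique {1, 7, 9}. A clique must lie in a single bag of any decomposition, so no decomposition can have width below 2. The upper and lower bounds meet at 2, so that is the treewidth.

Treewidth 2.
One optimal decomposition is:
Bags: B1 = {5, 7, 9}  B2 = {3, 7, 9}  B3 = {2, 3, 9}  B4 = {5, 9, 10}  B5 = {3, 8, 9}  B6 = {3, 6, 9}  B7 = {1, 7, 9}  B8 = {3, 4, 9}
Tree: B1–B2, B2–B3, B1–B4, B2–B5, B2–B6, B1–B7, B3–B8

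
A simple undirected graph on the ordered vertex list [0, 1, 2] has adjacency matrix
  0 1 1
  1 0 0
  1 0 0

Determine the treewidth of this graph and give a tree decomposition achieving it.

Treewidth 1.
One such decomposition:
Bags: B1 = {0, 1}  B2 = {0, 2}
Tree: B1–B2

Each bag holds 2 vertices, so the decomposition has width 1, which upper-bounds the treewidth. Since G has at least one edge (e.g. 0–1), it is not an edgeless graph, so tw(G) ≥ 1. The upper and lower bounds meet at 1, so that is the treewidth.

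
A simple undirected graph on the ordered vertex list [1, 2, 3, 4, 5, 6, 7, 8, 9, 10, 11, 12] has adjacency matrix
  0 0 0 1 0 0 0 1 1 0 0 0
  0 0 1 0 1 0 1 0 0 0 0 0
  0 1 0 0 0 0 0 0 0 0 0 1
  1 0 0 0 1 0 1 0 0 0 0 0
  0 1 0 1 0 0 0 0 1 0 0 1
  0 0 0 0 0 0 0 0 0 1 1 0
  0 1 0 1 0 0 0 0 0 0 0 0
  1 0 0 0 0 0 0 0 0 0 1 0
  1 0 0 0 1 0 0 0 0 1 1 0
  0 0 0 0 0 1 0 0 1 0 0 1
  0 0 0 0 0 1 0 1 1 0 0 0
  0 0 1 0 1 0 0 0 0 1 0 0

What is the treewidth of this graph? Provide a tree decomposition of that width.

Treewidth 3.
One optimal decomposition is:
Bags: B1 = {2, 3, 7, 12}  B2 = {2, 5, 7, 12}  B3 = {4, 5, 7, 12}  B4 = {4, 5, 10, 12}  B5 = {4, 5, 9, 10}  B6 = {1, 4, 9, 10}  B7 = {1, 6, 9, 10}  B8 = {1, 6, 9, 11}  B9 = {1, 6, 8, 11}
Tree: B1–B2, B2–B3, B3–B4, B4–B5, B5–B6, B6–B7, B7–B8, B8–B9

The largest bag has 4 vertices, giving width 3; this decomposition certifies tw(G) ≤ 3. For the lower bound: the 4 vertex sets {2,3,7}, {12}, {5}, {1,4,9,10} are disjoint, each induces a connected subgraph, and every pair is joined by at least one edge of G. Contracting each set to a single vertex therefore yields K_{4} as a minor, and since treewidth is minor-monotone, tw(G) ≥ tw(K_{4}) = 3. Therefore the treewidth is 3.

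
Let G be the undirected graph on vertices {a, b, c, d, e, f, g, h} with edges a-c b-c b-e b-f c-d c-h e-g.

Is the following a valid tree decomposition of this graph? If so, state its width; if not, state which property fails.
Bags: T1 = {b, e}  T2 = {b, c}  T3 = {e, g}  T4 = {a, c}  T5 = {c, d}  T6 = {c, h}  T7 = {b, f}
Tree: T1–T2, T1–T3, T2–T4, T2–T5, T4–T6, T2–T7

Yes; width 1.

Vertex coverage: the bags together contain {a, b, c, d, e, f, g, h}, the full vertex set. Edge coverage: each edge of G has both endpoints in at least one bag. Running intersection: for every vertex, the bags containing it form a connected subtree. All three properties hold, so this is a valid tree decomposition of width max|bag| − 1 = 1, and hence tw(G) ≤ 1.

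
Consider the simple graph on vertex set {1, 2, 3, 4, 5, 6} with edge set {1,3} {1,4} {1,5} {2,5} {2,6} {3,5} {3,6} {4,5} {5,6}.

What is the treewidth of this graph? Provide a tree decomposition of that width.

Each bag holds 3 vertices, so the decomposition has width 2, which upper-bounds the treewidth. For the lower bound, the 3 vertices {1, 3, 5} are pairwise adjacent, and any tree decomposition puts a clique entirely inside one bag — forcing width ≥ 2. Combining the bounds, tw(G) = 2.

Treewidth 2.
One optimal decomposition is:
Bags: B1 = {3, 5, 6}  B2 = {1, 3, 5}  B3 = {1, 4, 5}  B4 = {2, 5, 6}
Tree: B1–B2, B2–B3, B1–B4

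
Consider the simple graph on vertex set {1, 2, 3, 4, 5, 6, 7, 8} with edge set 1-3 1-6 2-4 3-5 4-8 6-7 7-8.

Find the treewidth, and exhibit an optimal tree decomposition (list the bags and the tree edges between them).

Each bag holds 2 vertices, so the decomposition has width 1, which upper-bounds the treewidth. Since G has at least one edge (e.g. 2–4), it is not an edgeless graph, so tw(G) ≥ 1. Therefore the treewidth is 1.

Treewidth 1.
One such decomposition:
Bags: B1 = {2, 4}  B2 = {4, 8}  B3 = {7, 8}  B4 = {6, 7}  B5 = {1, 6}  B6 = {1, 3}  B7 = {3, 5}
Tree: B1–B2, B2–B3, B3–B4, B4–B5, B5–B6, B6–B7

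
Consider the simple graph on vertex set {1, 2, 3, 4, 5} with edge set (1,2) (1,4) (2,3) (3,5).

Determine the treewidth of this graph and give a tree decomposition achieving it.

Every bag has size at most 2, so the width is 2 − 1 = 1 and tw(G) ≤ 1. G has an edge, so its treewidth is at least 1. Hence tw(G) = 1 exactly.

Treewidth 1.
Bags: B1 = {1, 4}  B2 = {1, 2}  B3 = {2, 3}  B4 = {3, 5}
Tree: B1–B2, B2–B3, B3–B4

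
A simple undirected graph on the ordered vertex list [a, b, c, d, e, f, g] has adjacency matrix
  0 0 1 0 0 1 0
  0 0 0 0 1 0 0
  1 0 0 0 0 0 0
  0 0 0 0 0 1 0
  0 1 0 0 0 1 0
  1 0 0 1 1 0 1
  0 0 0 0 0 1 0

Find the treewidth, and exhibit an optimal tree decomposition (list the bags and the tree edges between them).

Every bag has size at most 2, so the width is 2 − 1 = 1 and tw(G) ≤ 1. Since G has at least one edge (e.g. f–a), it is not an edgeless graph, so tw(G) ≥ 1. Hence tw(G) = 1 exactly.

Treewidth 1.
One optimal decomposition is:
Bags: B1 = {a, f}  B2 = {a, c}  B3 = {e, f}  B4 = {d, f}  B5 = {f, g}  B6 = {b, e}
Tree: B1–B2, B1–B3, B1–B4, B3–B5, B3–B6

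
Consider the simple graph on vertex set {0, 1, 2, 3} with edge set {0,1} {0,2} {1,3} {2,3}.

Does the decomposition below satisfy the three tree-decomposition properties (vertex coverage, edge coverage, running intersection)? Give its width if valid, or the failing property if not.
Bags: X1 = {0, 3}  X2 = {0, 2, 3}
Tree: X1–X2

No — vertex 1 appears in no bag.

A tree decomposition must satisfy three properties: every vertex lies in some bag; for every edge, both endpoints lie together in some bag; and for every vertex, the bags containing it form a connected subtree. Here vertex 1 appears in no bag, so the decomposition is invalid.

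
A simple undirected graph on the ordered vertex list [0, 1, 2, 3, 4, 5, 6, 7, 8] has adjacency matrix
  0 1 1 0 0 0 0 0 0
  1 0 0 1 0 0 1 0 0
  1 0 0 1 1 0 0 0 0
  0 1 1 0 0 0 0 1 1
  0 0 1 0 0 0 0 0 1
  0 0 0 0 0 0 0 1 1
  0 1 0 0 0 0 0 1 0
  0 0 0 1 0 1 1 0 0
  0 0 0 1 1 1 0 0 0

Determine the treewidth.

3

A width-3 tree decomposition is:
Bags: B1 = {0, 2, 4, 8}  B2 = {0, 2, 3, 8}  B3 = {0, 1, 3, 8}  B4 = {1, 3, 5, 8}  B5 = {1, 3, 5, 7}  B6 = {1, 5, 6, 7}
Tree: B1–B2, B2–B3, B3–B4, B4–B5, B5–B6
Each bag holds 4 vertices, so the decomposition has width 3, which upper-bounds the treewidth. For the lower bound: the 4 vertex sets {0,2,4}, {8}, {3}, {1,5,6,7} are disjoint, each induces a connected subgraph, and every pair is joined by at least one edge of G. Contracting each set to a single vertex therefore yields K_{4} as a minor, and since treewidth is minor-monotone, tw(G) ≥ tw(K_{4}) = 3. Hence tw(G) = 3 exactly.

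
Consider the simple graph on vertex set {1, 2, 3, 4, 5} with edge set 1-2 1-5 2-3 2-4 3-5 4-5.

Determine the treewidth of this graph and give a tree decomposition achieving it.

The largest bag has 3 vertices, giving width 2; this decomposition certifies tw(G) ≤ 2. For the lower bound, G contains the cycle 3–2–1–5–3, so G is not a forest; only forests have treewidth ≤ 1, hence tw(G) ≥ 2. Therefore the treewidth is 2.

Treewidth 2.
Bags: B1 = {2, 3, 5}  B2 = {1, 2, 5}  B3 = {2, 4, 5}
Tree: B1–B2, B2–B3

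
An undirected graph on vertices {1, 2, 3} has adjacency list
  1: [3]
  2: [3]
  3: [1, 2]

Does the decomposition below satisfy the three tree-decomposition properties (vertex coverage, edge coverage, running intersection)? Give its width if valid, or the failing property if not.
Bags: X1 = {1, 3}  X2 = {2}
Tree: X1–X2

No — edge (3,2) lies in no bag.

A tree decomposition must satisfy three properties: every vertex lies in some bag; for every edge, both endpoints lie together in some bag; and for every vertex, the bags containing it form a connected subtree. Here edge (3,2) lies in no bag, so the decomposition is invalid.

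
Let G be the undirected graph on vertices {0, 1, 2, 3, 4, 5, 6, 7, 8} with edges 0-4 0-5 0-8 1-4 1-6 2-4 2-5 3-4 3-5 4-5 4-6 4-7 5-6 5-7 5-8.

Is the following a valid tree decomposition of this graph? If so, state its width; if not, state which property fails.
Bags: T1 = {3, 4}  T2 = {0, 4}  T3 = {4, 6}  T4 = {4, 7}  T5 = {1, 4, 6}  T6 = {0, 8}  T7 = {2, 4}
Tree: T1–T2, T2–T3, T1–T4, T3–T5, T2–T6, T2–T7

A tree decomposition must satisfy three properties: every vertex lies in some bag; for every edge, both endpoints lie together in some bag; and for every vertex, the bags containing it form a connected subtree. Here vertex 5 appears in no bag, so the decomposition is invalid.

No — vertex 5 appears in no bag.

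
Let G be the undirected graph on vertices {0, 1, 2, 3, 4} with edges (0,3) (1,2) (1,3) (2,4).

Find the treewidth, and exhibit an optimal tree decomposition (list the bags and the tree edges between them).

The largest bag has 2 vertices, giving width 1; this decomposition certifies tw(G) ≤ 1. Any graph with an edge has treewidth ≥ 1, and G has the edge 0–3. Hence tw(G) = 1 exactly.

Treewidth 1.
One such decomposition:
Bags: B1 = {0, 3}  B2 = {1, 3}  B3 = {1, 2}  B4 = {2, 4}
Tree: B1–B2, B2–B3, B3–B4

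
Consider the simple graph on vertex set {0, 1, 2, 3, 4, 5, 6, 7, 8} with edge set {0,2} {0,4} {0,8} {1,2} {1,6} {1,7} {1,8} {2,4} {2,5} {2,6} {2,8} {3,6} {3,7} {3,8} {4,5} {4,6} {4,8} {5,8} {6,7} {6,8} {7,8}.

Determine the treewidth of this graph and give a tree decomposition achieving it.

The largest bag has 4 vertices, giving width 3; this decomposition certifies tw(G) ≤ 3. For the lower bound, the 4 vertices {1, 2, 6, 8} are pairwise adjacent, and any tree decomposition puts a clique entirely inside one bag — forcing width ≥ 3. Hence tw(G) = 3 exactly.

Treewidth 3.
One optimal decomposition is:
Bags: B1 = {2, 4, 6, 8}  B2 = {2, 4, 5, 8}  B3 = {1, 2, 6, 8}  B4 = {1, 6, 7, 8}  B5 = {3, 6, 7, 8}  B6 = {0, 2, 4, 8}
Tree: B1–B2, B1–B3, B3–B4, B4–B5, B1–B6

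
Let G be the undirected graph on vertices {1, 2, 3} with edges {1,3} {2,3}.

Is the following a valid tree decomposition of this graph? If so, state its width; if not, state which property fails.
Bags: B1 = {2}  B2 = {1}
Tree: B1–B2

A tree decomposition must satisfy three properties: every vertex lies in some bag; for every edge, both endpoints lie together in some bag; and for every vertex, the bags containing it form a connected subtree. Here vertex 3 appears in no bag, so the decomposition is invalid.

No — vertex 3 appears in no bag.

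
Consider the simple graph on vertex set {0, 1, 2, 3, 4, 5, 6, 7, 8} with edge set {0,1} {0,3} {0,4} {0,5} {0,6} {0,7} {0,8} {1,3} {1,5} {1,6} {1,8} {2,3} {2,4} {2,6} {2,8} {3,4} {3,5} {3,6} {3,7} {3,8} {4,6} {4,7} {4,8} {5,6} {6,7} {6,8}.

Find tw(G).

A width-4 tree decomposition is:
Bags: B1 = {0, 3, 4, 6, 8}  B2 = {0, 1, 3, 6, 8}  B3 = {0, 1, 3, 5, 6}  B4 = {2, 3, 4, 6, 8}  B5 = {0, 3, 4, 6, 7}
Tree: B1–B2, B2–B3, B1–B4, B1–B5
The largest bag has 5 vertices, giving width 4; this decomposition certifies tw(G) ≤ 4. For the lower bound, the 5 vertices {0, 1, 3, 6, 8} are pairwise adjacent, and any tree decomposition puts a clique entirely inside one bag — forcing width ≥ 4. Combining the bounds, tw(G) = 4.

4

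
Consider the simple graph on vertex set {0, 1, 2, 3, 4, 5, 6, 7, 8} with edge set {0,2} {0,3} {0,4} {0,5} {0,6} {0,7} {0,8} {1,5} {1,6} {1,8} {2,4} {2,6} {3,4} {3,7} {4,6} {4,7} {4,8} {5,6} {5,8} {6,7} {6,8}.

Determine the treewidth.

3

A width-3 tree decomposition is:
Bags: B1 = {0, 4, 6, 8}  B2 = {0, 4, 6, 7}  B3 = {0, 3, 4, 7}  B4 = {0, 5, 6, 8}  B5 = {1, 5, 6, 8}  B6 = {0, 2, 4, 6}
Tree: B1–B2, B2–B3, B1–B4, B4–B5, B1–B6
Every bag has size at most 4, so the width is 4 − 1 = 3 and tw(G) ≤ 3. On the other hand G contains the 4-clique {0, 3, 4, 7}. A clique must lie in a single bag of any decomposition, so no decomposition can have width below 3. Hence tw(G) = 3 exactly.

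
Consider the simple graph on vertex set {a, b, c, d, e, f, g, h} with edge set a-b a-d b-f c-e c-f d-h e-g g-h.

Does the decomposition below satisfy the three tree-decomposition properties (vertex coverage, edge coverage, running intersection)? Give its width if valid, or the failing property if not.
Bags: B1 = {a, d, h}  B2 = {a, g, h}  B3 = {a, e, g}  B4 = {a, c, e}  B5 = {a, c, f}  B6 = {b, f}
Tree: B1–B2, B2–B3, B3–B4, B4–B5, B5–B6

No — edge (a,b) lies in no bag.

A tree decomposition must satisfy three properties: every vertex lies in some bag; for every edge, both endpoints lie together in some bag; and for every vertex, the bags containing it form a connected subtree. Here edge (a,b) lies in no bag, so the decomposition is invalid.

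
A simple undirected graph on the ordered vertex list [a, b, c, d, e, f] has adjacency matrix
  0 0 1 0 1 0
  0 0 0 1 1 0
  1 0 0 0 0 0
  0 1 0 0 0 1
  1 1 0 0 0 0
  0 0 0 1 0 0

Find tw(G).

1

A width-1 tree decomposition is:
Bags: B1 = {a, c}  B2 = {a, e}  B3 = {b, e}  B4 = {b, d}  B5 = {d, f}
Tree: B1–B2, B2–B3, B3–B4, B4–B5
Each bag holds 2 vertices, so the decomposition has width 1, which upper-bounds the treewidth. Since G has at least one edge (e.g. c–a), it is not an edgeless graph, so tw(G) ≥ 1. Therefore the treewidth is 1.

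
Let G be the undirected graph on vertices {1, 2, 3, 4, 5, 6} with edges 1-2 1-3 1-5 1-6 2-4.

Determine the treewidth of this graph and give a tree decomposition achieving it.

The largest bag has 2 vertices, giving width 1; this decomposition certifies tw(G) ≤ 1. G has an edge, so its treewidth is at least 1. Combining the bounds, tw(G) = 1.

Treewidth 1.
One such decomposition:
Bags: B1 = {1, 2}  B2 = {1, 5}  B3 = {1, 6}  B4 = {1, 3}  B5 = {2, 4}
Tree: B1–B2, B2–B3, B3–B4, B1–B5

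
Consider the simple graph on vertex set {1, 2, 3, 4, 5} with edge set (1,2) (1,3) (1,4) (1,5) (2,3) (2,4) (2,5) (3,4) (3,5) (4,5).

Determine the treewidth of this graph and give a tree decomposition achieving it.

Treewidth 4.
One such decomposition:
Bags: B1 = {1, 2, 3, 4, 5}
Tree: (single bag)

With just one bag of size 5, the width is 5 − 1 = 4, so tw(G) ≤ 4. Conversely, {1, 2, 3, 4, 5} is a clique of size 5, and the vertices of any clique must share a bag in every tree decomposition; so some bag has ≥ 5 vertices and tw(G) ≥ 4. The upper and lower bounds meet at 4, so that is the treewidth.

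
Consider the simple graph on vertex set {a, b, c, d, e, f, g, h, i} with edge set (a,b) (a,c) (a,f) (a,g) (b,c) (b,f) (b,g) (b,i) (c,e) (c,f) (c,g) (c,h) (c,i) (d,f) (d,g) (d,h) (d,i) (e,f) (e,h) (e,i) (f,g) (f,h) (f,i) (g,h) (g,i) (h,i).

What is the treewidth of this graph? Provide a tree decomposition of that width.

Treewidth 4.
Bags: B1 = {b, c, f, g, i}  B2 = {c, f, g, h, i}  B3 = {d, f, g, h, i}  B4 = {a, b, c, f, g}  B5 = {c, e, f, h, i}
Tree: B1–B2, B2–B3, B1–B4, B2–B5

Each bag holds 5 vertices, so the decomposition has width 4, which upper-bounds the treewidth. On the other hand G contains the 5-clique {a, b, c, f, g}. A clique must lie in a single bag of any decomposition, so no decomposition can have width below 4. Hence tw(G) = 4 exactly.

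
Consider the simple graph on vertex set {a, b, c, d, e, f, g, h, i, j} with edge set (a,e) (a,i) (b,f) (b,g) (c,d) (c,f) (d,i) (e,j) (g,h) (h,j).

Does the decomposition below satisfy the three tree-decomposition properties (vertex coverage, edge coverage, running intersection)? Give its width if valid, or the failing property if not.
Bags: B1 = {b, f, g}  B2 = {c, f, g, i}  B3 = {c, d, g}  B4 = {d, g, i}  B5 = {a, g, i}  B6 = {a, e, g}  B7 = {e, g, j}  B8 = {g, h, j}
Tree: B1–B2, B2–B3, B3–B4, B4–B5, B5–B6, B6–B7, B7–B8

A tree decomposition must satisfy three properties: every vertex lies in some bag; for every edge, both endpoints lie together in some bag; and for every vertex, the bags containing it form a connected subtree. Here bags containing vertex i are not connected in the tree, so the decomposition is invalid.

No — bags containing vertex i are not connected in the tree.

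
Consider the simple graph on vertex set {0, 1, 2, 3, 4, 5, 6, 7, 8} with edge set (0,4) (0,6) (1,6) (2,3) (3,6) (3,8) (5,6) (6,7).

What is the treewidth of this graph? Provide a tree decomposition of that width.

Treewidth 1.
Bags: B1 = {6, 7}  B2 = {3, 6}  B3 = {0, 6}  B4 = {3, 8}  B5 = {1, 6}  B6 = {0, 4}  B7 = {2, 3}  B8 = {5, 6}
Tree: B1–B2, B1–B3, B2–B4, B3–B5, B3–B6, B2–B7, B1–B8

Every bag has size at most 2, so the width is 2 − 1 = 1 and tw(G) ≤ 1. G has an edge, so its treewidth is at least 1. Therefore the treewidth is 1.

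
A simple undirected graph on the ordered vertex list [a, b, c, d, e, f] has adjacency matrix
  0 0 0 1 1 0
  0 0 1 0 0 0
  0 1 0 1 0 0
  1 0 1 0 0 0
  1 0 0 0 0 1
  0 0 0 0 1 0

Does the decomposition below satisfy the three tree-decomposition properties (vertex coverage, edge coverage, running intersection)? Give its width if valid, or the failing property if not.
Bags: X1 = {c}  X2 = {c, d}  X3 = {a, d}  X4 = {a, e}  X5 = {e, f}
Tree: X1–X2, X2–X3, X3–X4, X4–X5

A tree decomposition must satisfy three properties: every vertex lies in some bag; for every edge, both endpoints lie together in some bag; and for every vertex, the bags containing it form a connected subtree. Here vertex b appears in no bag, so the decomposition is invalid.

No — vertex b appears in no bag.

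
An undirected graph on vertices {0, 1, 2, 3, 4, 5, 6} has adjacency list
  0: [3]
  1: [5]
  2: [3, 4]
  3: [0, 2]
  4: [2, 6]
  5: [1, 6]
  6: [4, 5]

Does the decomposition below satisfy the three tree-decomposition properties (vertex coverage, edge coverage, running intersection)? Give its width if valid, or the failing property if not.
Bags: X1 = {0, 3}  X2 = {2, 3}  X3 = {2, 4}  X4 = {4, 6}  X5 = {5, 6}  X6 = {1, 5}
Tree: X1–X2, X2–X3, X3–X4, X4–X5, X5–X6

Every vertex of G appears in some bag (union = {0, 1, 2, 3, 4, 5, 6}); every edge is covered by a bag; and for each vertex v the set of bags containing v is connected in the bag tree. The decomposition is therefore valid. The largest bag has 2 vertices, so the width is 1.

Yes; width 1.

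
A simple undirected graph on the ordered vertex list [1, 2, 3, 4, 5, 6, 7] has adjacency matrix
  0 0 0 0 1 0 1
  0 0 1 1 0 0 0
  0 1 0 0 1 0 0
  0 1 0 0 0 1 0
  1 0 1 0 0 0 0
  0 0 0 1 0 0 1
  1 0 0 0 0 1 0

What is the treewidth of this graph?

2

A width-2 tree decomposition is:
Bags: B1 = {1, 5, 7}  B2 = {5, 6, 7}  B3 = {4, 5, 6}  B4 = {2, 4, 5}  B5 = {2, 3, 5}
Tree: B1–B2, B2–B3, B3–B4, B4–B5
Every bag has size at most 3, so the width is 3 − 1 = 2 and tw(G) ≤ 2. The edges 5–1–7–6–4–2–3–5 form a cycle, so G is not a tree and its treewidth is at least 2. Hence tw(G) = 2 exactly.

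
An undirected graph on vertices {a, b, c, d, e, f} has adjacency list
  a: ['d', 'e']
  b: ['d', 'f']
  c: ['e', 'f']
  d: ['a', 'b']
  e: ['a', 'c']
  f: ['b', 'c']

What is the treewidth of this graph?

2

A width-2 tree decomposition is:
Bags: B1 = {a, d, e}  B2 = {c, d, e}  B3 = {c, d, f}  B4 = {b, d, f}
Tree: B1–B2, B2–B3, B3–B4
Each bag holds 3 vertices, so the decomposition has width 2, which upper-bounds the treewidth. Since d–a–e–c–f–b–d is a cycle in G, G is not acyclic. Forests are exactly the graphs of treewidth ≤ 1, so tw(G) ≥ 2. Hence tw(G) = 2 exactly.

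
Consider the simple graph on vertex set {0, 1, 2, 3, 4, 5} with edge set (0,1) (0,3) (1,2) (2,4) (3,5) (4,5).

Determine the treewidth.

2

A width-2 tree decomposition is:
Bags: B1 = {0, 3, 5}  B2 = {0, 4, 5}  B3 = {0, 2, 4}  B4 = {0, 1, 2}
Tree: B1–B2, B2–B3, B3–B4
Every bag has size at most 3, so the width is 3 − 1 = 2 and tw(G) ≤ 2. The edges 0–3–5–4–2–1–0 form a cycle, so G is not a tree and its treewidth is at least 2. Therefore the treewidth is 2.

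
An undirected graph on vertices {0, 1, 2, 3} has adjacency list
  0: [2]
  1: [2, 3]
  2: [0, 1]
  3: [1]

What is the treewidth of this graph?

1

A width-1 tree decomposition is:
Bags: B1 = {0, 2}  B2 = {1, 2}  B3 = {1, 3}
Tree: B1–B2, B2–B3
The largest bag has 2 vertices, giving width 1; this decomposition certifies tw(G) ≤ 1. G has an edge, so its treewidth is at least 1. Combining the bounds, tw(G) = 1.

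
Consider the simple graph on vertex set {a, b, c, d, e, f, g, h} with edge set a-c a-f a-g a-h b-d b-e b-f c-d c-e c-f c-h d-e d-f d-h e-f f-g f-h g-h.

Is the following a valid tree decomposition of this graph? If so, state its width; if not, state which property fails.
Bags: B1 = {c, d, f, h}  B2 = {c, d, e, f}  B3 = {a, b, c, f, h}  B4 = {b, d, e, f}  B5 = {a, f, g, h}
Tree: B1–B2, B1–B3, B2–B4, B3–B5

A tree decomposition must satisfy three properties: every vertex lies in some bag; for every edge, both endpoints lie together in some bag; and for every vertex, the bags containing it form a connected subtree. Here bags containing vertex b are not connected in the tree, so the decomposition is invalid.

No — bags containing vertex b are not connected in the tree.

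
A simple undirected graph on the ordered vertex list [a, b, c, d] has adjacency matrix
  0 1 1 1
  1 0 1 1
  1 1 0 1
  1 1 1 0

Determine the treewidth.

A width-3 tree decomposition is:
Bags: B1 = {a, b, c, d}
Tree: (single bag)
A single bag containing all 4 vertices is trivially a valid decomposition of width 3. Conversely, {a, b, c, d} is a clique of size 4, and the vertices of any clique must share a bag in every tree decomposition; so some bag has ≥ 4 vertices and tw(G) ≥ 3. The upper and lower bounds meet at 3, so that is the treewidth.

3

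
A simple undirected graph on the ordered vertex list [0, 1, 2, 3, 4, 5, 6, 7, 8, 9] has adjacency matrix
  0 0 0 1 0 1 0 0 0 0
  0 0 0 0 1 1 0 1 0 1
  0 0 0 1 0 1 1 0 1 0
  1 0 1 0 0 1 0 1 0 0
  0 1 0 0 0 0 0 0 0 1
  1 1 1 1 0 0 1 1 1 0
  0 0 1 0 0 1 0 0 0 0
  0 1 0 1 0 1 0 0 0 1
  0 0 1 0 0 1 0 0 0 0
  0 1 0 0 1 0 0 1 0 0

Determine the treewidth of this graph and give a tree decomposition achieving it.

Treewidth 2.
One optimal decomposition is:
Bags: B1 = {3, 5, 7}  B2 = {2, 3, 5}  B3 = {2, 5, 8}  B4 = {1, 5, 7}  B5 = {2, 5, 6}  B6 = {0, 3, 5}  B7 = {1, 7, 9}  B8 = {1, 4, 9}
Tree: B1–B2, B2–B3, B1–B4, B3–B5, B2–B6, B4–B7, B7–B8

Every bag has size at most 3, so the width is 3 − 1 = 2 and tw(G) ≤ 2. For the lower bound, the 3 vertices {1, 4, 9} are pairwise adjacent, and any tree decomposition puts a clique entirely inside one bag — forcing width ≥ 2. Therefore the treewidth is 2.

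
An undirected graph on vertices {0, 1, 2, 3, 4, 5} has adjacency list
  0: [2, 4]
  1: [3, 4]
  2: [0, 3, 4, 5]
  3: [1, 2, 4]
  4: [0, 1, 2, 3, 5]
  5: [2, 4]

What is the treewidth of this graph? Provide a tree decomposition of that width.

Treewidth 2.
One optimal decomposition is:
Bags: B1 = {2, 3, 4}  B2 = {0, 2, 4}  B3 = {1, 3, 4}  B4 = {2, 4, 5}
Tree: B1–B2, B1–B3, B2–B4

Each bag holds 3 vertices, so the decomposition has width 2, which upper-bounds the treewidth. For the lower bound, the 3 vertices {1, 3, 4} are pairwise adjacent, and any tree decomposition puts a clique entirely inside one bag — forcing width ≥ 2. The upper and lower bounds meet at 2, so that is the treewidth.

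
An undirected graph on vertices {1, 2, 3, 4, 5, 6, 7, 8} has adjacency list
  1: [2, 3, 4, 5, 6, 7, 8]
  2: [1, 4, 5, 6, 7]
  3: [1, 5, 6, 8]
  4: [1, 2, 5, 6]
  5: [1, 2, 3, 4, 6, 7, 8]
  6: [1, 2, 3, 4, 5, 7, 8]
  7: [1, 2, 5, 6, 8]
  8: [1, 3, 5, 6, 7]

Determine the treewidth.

4

A width-4 tree decomposition is:
Bags: B1 = {1, 5, 6, 7, 8}  B2 = {1, 3, 5, 6, 8}  B3 = {1, 2, 5, 6, 7}  B4 = {1, 2, 4, 5, 6}
Tree: B1–B2, B1–B3, B3–B4
The largest bag has 5 vertices, giving width 4; this decomposition certifies tw(G) ≤ 4. On the other hand G contains the 5-clique {1, 3, 5, 6, 8}. A clique must lie in a single bag of any decomposition, so no decomposition can have width below 4. The upper and lower bounds meet at 4, so that is the treewidth.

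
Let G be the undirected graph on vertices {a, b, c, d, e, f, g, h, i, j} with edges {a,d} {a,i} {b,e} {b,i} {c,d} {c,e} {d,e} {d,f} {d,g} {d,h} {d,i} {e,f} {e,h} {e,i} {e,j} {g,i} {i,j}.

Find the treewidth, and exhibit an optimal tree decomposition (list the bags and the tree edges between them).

Treewidth 2.
One such decomposition:
Bags: B1 = {d, e, i}  B2 = {c, d, e}  B3 = {b, e, i}  B4 = {d, e, h}  B5 = {d, e, f}  B6 = {d, g, i}  B7 = {e, i, j}  B8 = {a, d, i}
Tree: B1–B2, B1–B3, B2–B4, B4–B5, B1–B6, B3–B7, B6–B8

The largest bag has 3 vertices, giving width 2; this decomposition certifies tw(G) ≤ 2. Conversely, {d, g, i} is a clique of size 3, and the vertices of any clique must share a bag in every tree decomposition; so some bag has ≥ 3 vertices and tw(G) ≥ 2. The upper and lower bounds meet at 2, so that is the treewidth.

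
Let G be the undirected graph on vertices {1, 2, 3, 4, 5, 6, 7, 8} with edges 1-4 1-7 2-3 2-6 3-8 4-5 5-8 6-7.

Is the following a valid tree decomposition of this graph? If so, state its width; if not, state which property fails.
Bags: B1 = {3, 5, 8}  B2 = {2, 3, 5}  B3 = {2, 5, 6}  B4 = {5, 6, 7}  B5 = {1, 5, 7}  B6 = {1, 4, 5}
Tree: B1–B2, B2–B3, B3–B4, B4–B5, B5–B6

Every vertex of G appears in some bag (union = {1, 2, 3, 4, 5, 6, 7, 8}); every edge is covered by a bag; and for each vertex v the set of bags containing v is connected in the bag tree. The decomposition is therefore valid. The largest bag has 3 vertices, so the width is 2.

Yes; width 2.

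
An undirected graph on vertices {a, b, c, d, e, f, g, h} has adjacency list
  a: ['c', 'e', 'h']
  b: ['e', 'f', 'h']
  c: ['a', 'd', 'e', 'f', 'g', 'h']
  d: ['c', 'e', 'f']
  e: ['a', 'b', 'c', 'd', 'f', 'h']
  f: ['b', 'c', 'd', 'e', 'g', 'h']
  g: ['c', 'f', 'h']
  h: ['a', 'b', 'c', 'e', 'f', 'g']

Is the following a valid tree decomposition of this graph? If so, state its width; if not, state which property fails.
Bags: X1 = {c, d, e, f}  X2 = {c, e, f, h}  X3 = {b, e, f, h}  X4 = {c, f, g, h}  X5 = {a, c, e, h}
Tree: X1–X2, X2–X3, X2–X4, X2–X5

Every vertex of G appears in some bag (union = {a, b, c, d, e, f, g, h}); every edge is covered by a bag; and for each vertex v the set of bags containing v is connected in the bag tree. The decomposition is therefore valid. The largest bag has 4 vertices, so the width is 3.

Yes; width 3.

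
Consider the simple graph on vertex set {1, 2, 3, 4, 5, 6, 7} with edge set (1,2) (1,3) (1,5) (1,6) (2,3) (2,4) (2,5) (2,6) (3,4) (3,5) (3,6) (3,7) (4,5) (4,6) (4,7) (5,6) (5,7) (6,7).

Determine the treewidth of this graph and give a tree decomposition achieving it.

Each bag holds 5 vertices, so the decomposition has width 4, which upper-bounds the treewidth. Conversely, {1, 2, 3, 5, 6} is a clique of size 5, and the vertices of any clique must share a bag in every tree decomposition; so some bag has ≥ 5 vertices and tw(G) ≥ 4. Combining the bounds, tw(G) = 4.

Treewidth 4.
Bags: B1 = {3, 4, 5, 6, 7}  B2 = {2, 3, 4, 5, 6}  B3 = {1, 2, 3, 5, 6}
Tree: B1–B2, B2–B3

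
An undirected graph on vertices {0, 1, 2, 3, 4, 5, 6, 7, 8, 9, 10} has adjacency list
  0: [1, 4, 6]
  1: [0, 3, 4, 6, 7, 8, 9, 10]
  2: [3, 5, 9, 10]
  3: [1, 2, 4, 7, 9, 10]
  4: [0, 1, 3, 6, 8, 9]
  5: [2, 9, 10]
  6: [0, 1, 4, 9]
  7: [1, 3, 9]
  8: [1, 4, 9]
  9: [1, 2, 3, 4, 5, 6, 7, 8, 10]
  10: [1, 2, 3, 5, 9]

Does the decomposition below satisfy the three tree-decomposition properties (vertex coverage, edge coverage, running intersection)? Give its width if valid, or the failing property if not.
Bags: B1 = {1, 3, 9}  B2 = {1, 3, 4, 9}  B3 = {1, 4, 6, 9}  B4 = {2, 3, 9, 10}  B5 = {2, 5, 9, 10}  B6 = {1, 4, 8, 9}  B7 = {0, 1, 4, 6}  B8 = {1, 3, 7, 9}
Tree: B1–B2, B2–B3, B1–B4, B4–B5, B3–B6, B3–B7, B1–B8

A tree decomposition must satisfy three properties: every vertex lies in some bag; for every edge, both endpoints lie together in some bag; and for every vertex, the bags containing it form a connected subtree. Here edge (10,1) lies in no bag, so the decomposition is invalid.

No — edge (10,1) lies in no bag.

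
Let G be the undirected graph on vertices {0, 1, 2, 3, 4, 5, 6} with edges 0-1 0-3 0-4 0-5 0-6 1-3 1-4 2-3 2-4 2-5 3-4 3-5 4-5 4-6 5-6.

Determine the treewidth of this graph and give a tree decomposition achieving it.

Each bag holds 4 vertices, so the decomposition has width 3, which upper-bounds the treewidth. On the other hand G contains the 4-clique {0, 1, 3, 4}. A clique must lie in a single bag of any decomposition, so no decomposition can have width below 3. Combining the bounds, tw(G) = 3.

Treewidth 3.
One such decomposition:
Bags: B1 = {0, 1, 3, 4}  B2 = {0, 3, 4, 5}  B3 = {0, 4, 5, 6}  B4 = {2, 3, 4, 5}
Tree: B1–B2, B2–B3, B2–B4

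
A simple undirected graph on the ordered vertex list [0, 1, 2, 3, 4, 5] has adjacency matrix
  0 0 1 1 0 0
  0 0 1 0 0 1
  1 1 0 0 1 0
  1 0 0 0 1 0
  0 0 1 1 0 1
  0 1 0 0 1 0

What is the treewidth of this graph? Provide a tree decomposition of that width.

Treewidth 2.
One optimal decomposition is:
Bags: B1 = {0, 3, 4}  B2 = {0, 2, 4}  B3 = {2, 4, 5}  B4 = {1, 2, 5}
Tree: B1–B2, B2–B3, B3–B4

Every bag has size at most 3, so the width is 3 − 1 = 2 and tw(G) ≤ 2. The edges 3–0–2–4–3 form a cycle, so G is not a tree and its treewidth is at least 2. Combining the bounds, tw(G) = 2.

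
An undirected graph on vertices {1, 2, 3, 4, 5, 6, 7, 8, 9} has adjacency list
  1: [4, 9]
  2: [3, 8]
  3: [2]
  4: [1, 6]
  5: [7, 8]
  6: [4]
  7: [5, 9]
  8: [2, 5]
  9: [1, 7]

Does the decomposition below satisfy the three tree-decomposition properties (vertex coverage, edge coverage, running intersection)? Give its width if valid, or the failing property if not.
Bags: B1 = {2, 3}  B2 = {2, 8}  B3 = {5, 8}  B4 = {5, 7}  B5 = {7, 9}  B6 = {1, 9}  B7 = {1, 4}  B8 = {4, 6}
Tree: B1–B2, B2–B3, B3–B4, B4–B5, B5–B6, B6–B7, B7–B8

Every vertex of G appears in some bag (union = {1, 2, 3, 4, 5, 6, 7, 8, 9}); every edge is covered by a bag; and for each vertex v the set of bags containing v is connected in the bag tree. The decomposition is therefore valid. The largest bag has 2 vertices, so the width is 1.

Yes; width 1.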